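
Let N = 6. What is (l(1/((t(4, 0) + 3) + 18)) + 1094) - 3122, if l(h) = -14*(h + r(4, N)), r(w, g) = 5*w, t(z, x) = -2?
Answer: -43866/19 ≈ -2308.7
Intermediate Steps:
l(h) = -280 - 14*h (l(h) = -14*(h + 5*4) = -14*(h + 20) = -14*(20 + h) = -280 - 14*h)
(l(1/((t(4, 0) + 3) + 18)) + 1094) - 3122 = ((-280 - 14/((-2 + 3) + 18)) + 1094) - 3122 = ((-280 - 14/(1 + 18)) + 1094) - 3122 = ((-280 - 14/19) + 1094) - 3122 = (-5334/19 + 1094) - 3122 = 15452/19 - 3122 = -43866/19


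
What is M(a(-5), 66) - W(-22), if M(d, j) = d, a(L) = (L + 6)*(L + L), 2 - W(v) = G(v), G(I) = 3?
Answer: -9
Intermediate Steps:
W(v) = -1 (W(v) = 2 - 1*3 = 2 - 3 = -1)
a(L) = 2*L*(6 + L) (a(L) = (6 + L)*(2*L) = 2*L*(6 + L))
M(a(-5), 66) - W(-22) = 2*(-5)*(6 - 5) - 1*(-1) = 2*(-5)*1 + 1 = -10 + 1 = -9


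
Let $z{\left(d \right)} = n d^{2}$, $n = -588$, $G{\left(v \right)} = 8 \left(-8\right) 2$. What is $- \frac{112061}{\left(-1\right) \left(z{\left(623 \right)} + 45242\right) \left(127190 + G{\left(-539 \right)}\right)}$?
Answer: $- \frac{112061}{28992322295820} \approx -3.8652 \cdot 10^{-9}$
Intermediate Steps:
$G{\left(v \right)} = -128$ ($G{\left(v \right)} = \left(-64\right) 2 = -128$)
$z{\left(d \right)} = - 588 d^{2}$
$- \frac{112061}{\left(-1\right) \left(z{\left(623 \right)} + 45242\right) \left(127190 + G{\left(-539 \right)}\right)} = - \frac{112061}{\left(-1\right) \left(- 588 \cdot 623^{2} + 45242\right) \left(127190 - 128\right)} = - \frac{112061}{\left(-1\right) \left(\left(-588\right) 388129 + 45242\right) 127062} = - \frac{112061}{\left(-1\right) \left(-228219852 + 45242\right) 127062} = - \frac{112061}{\left(-1\right) \left(\left(-228174610\right) 127062\right)} = - \frac{112061}{\left(-1\right) \left(-28992322295820\right)} = - \frac{112061}{28992322295820}$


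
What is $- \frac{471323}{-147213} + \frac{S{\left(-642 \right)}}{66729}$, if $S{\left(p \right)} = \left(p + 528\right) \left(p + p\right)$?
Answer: $\frac{17666454185}{3274458759} \approx 5.3952$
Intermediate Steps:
$S{\left(p \right)} = 2 p \left(528 + p\right)$ ($S{\left(p \right)} = \left(528 + p\right) 2 p = 2 p \left(528 + p\right)$)
$- \frac{471323}{-147213} + \frac{S{\left(-642 \right)}}{66729} = - \frac{471323}{-147213} + \frac{2 \left(-642\right) \left(528 - 642\right)}{66729} = \left(-471323\right) \left(- \frac{1}{147213}\right) + 2 \left(-642\right) \left(-114\right) \frac{1}{66729} = \frac{471323}{147213} + 146376 \cdot \frac{1}{66729} = \frac{471323}{147213} + \frac{48792}{22243} = \frac{17666454185}{3274458759}$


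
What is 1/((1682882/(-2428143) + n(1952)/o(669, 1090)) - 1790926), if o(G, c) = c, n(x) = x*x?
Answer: -1323337935/2365375250255764 ≈ -5.5946e-7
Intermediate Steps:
n(x) = x²
1/((1682882/(-2428143) + n(1952)/o(669, 1090)) - 1790926) = 1/((1682882/(-2428143) + 1952²/1090) - 1790926) = 1/((1682882*(-1/2428143) + 3810304*(1/1090)) - 1790926) = 1/((-1682882/2428143 + 1905152/545) - 1790926) = 1/(4625064322046/1323337935 - 1790926) = 1/(-2365375250255764/1323337935) = -1323337935/2365375250255764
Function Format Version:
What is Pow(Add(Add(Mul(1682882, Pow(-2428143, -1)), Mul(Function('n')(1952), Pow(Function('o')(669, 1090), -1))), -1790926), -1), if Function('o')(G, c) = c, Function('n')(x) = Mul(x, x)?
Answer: Rational(-1323337935, 2365375250255764) ≈ -5.5946e-7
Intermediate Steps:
Function('n')(x) = Pow(x, 2)
Pow(Add(Add(Mul(1682882, Pow(-2428143, -1)), Mul(Function('n')(1952), Pow(Function('o')(669, 1090), -1))), -1790926), -1) = Pow(Add(Add(Mul(1682882, Pow(-2428143, -1)), Mul(Pow(1952, 2), Pow(1090, -1))), -1790926), -1) = Pow(Add(Add(Mul(1682882, Rational(-1, 2428143)), Mul(3810304, Rational(1, 1090))), -1790926), -1) = Pow(Add(Add(Rational(-1682882, 2428143), Rational(1905152, 545)), -1790926), -1) = Pow(Add(Rational(4625064322046, 1323337935), -1790926), -1) = Pow(Rational(-2365375250255764, 1323337935), -1) = Rational(-1323337935, 2365375250255764)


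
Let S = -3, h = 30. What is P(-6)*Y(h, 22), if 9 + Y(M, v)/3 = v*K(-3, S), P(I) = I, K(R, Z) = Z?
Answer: 1350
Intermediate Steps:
Y(M, v) = -27 - 9*v (Y(M, v) = -27 + 3*(v*(-3)) = -27 + 3*(-3*v) = -27 - 9*v)
P(-6)*Y(h, 22) = -6*(-27 - 9*22) = -6*(-27 - 198) = -6*(-225) = 1350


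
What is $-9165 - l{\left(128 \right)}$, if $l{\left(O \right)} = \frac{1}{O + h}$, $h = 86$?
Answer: $- \frac{1961311}{214} \approx -9165.0$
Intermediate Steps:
$l{\left(O \right)} = \frac{1}{86 + O}$ ($l{\left(O \right)} = \frac{1}{O + 86} = \frac{1}{86 + O}$)
$-9165 - l{\left(128 \right)} = -9165 - \frac{1}{86 + 128} = -9165 - \frac{1}{214} = - \frac{1961311}{214}$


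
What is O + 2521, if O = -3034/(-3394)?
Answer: 4279654/1697 ≈ 2521.9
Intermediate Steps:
O = 1517/1697 (O = -3034*(-1/3394) = 1517/1697 ≈ 0.89393)
O + 2521 = 1517/1697 + 2521 = 4279654/1697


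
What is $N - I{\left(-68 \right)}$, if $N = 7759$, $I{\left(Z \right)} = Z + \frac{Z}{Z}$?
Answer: $7826$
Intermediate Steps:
$I{\left(Z \right)} = 1 + Z$ ($I{\left(Z \right)} = Z + 1 = 1 + Z$)
$N - I{\left(-68 \right)} = 7759 - \left(1 - 68\right) = 7759 - -67 = 7759 + 67 = 7826$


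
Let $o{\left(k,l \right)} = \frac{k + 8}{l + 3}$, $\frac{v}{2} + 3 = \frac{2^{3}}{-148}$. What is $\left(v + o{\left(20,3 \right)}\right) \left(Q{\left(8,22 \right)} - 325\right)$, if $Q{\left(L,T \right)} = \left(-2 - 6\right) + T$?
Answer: $\frac{49760}{111} \approx 448.29$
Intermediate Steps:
$Q{\left(L,T \right)} = -8 + T$
$v = - \frac{226}{37}$ ($v = -6 + 2 \frac{2^{3}}{-148} = -6 + 2 \cdot 8 \left(- \frac{1}{148}\right) = -6 + 2 \left(- \frac{2}{37}\right) = -6 - \frac{4}{37} = - \frac{226}{37} \approx -6.1081$)
$o{\left(k,l \right)} = \frac{8 + k}{3 + l}$
$\left(v + o{\left(20,3 \right)}\right) \left(Q{\left(8,22 \right)} - 325\right) = \left(- \frac{226}{37} + \frac{8 + 20}{3 + 3}\right) \left(\left(-8 + 22\right) - 325\right) = \left(- \frac{226}{37} + \frac{1}{6} \cdot 28\right) \left(14 - 325\right) = \left(- \frac{226}{37} + \frac{1}{6} \cdot 28\right) \left(-311\right) = \left(- \frac{226}{37} + \frac{14}{3}\right) \left(-311\right) = \left(- \frac{160}{111}\right) \left(-311\right) = \frac{49760}{111}$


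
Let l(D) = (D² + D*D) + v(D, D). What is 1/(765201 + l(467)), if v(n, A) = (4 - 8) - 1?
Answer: 1/1201374 ≈ 8.3238e-7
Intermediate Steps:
v(n, A) = -5 (v(n, A) = -4 - 1 = -5)
l(D) = -5 + 2*D² (l(D) = (D² + D*D) - 5 = (D² + D²) - 5 = 2*D² - 5 = -5 + 2*D²)
1/(765201 + l(467)) = 1/(765201 + (-5 + 2*467²)) = 1/(765201 + (-5 + 2*218089)) = 1/(765201 + (-5 + 436178)) = 1/(765201 + 436173) = 1/1201374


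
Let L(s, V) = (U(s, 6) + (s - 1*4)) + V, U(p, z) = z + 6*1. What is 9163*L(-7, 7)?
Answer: 73304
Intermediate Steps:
U(p, z) = 6 + z (U(p, z) = z + 6 = 6 + z)
L(s, V) = 8 + V + s (L(s, V) = ((6 + 6) + (s - 1*4)) + V = (12 + (s - 4)) + V = (12 + (-4 + s)) + V = (8 + s) + V = 8 + V + s)
9163*L(-7, 7) = 9163*(8 + 7 - 7) = 9163*8 = 73304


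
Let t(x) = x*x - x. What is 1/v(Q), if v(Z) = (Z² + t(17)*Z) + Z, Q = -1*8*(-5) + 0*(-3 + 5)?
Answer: 1/12520 ≈ 7.9872e-5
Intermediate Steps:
t(x) = x² - x
Q = 40 (Q = -8*(-5) + 0*2 = 40 + 0 = 40)
v(Z) = Z² + 273*Z (v(Z) = (Z² + (17*(-1 + 17))*Z) + Z = (Z² + (17*16)*Z) + Z = (Z² + 272*Z) + Z = Z² + 273*Z)
1/v(Q) = 1/(40*(273 + 40)) = 1/(40*313) = 1/12520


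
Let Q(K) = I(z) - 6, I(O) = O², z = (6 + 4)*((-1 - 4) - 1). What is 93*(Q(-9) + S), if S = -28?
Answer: 331638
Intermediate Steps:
z = -60 (z = 10*(-5 - 1) = 10*(-6) = -60)
Q(K) = 3594 (Q(K) = (-60)² - 6 = 3600 - 6 = 3594)
93*(Q(-9) + S) = 93*(3594 - 28) = 93*3566 = 331638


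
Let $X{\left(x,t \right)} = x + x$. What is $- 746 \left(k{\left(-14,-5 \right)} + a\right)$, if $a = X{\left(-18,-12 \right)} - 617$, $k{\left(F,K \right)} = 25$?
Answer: $468488$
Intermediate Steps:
$X{\left(x,t \right)} = 2 x$
$a = -653$ ($a = 2 \left(-18\right) - 617 = -36 - 617 = -653$)
$- 746 \left(k{\left(-14,-5 \right)} + a\right) = - 746 \left(25 - 653\right) = \left(-746\right) \left(-628\right) = 468488$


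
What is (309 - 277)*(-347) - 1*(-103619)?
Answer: 92515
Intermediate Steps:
(309 - 277)*(-347) - 1*(-103619) = 32*(-347) + 103619 = -11104 + 103619 = 92515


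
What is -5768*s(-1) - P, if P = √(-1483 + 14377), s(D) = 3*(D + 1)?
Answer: -√12894 ≈ -113.55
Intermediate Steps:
s(D) = 3 + 3*D (s(D) = 3*(1 + D) = 3 + 3*D)
P = √12894 ≈ 113.55
-5768*s(-1) - P = -5768*(3 + 3*(-1)) - √12894 = -5768*(3 - 3) - √12894 = -5768*0 - √12894 = 0 - √12894 = -√12894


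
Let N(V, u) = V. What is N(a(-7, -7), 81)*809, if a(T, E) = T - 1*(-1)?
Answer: -4854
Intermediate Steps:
a(T, E) = 1 + T (a(T, E) = T + 1 = 1 + T)
N(a(-7, -7), 81)*809 = (1 - 7)*809 = -6*809 = -4854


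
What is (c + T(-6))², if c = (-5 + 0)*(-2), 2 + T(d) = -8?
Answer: 0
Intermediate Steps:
T(d) = -10 (T(d) = -2 - 8 = -10)
c = 10 (c = -5*(-2) = 10)
(c + T(-6))² = (10 - 10)² = 0² = 0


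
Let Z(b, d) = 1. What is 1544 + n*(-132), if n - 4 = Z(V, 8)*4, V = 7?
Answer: 488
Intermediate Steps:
n = 8 (n = 4 + 1*4 = 4 + 4 = 8)
1544 + n*(-132) = 1544 + 8*(-132) = 1544 - 1056 = 488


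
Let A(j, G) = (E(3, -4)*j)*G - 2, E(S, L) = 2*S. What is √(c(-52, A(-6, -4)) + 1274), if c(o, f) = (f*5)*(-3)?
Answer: 2*I*√214 ≈ 29.257*I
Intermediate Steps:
A(j, G) = -2 + 6*G*j (A(j, G) = ((2*3)*j)*G - 2 = (6*j)*G - 2 = 6*G*j - 2 = -2 + 6*G*j)
c(o, f) = -15*f (c(o, f) = (5*f)*(-3) = -15*f)
√(c(-52, A(-6, -4)) + 1274) = √(-15*(-2 + 6*(-4)*(-6)) + 1274) = √(-15*(-2 + 144) + 1274) = √(-15*142 + 1274) = √(-2130 + 1274) = √(-856) = 2*I*√214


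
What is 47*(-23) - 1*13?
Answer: -1094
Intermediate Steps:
47*(-23) - 1*13 = -1081 - 13 = -1094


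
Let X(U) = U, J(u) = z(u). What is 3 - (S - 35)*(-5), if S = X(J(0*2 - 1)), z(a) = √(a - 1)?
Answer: -172 + 5*I*√2 ≈ -172.0 + 7.0711*I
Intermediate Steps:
z(a) = √(-1 + a)
J(u) = √(-1 + u)
S = I*√2 (S = √(-1 + (0*2 - 1)) = √(-1 + (0 - 1)) = √(-1 - 1) = √(-2) = I*√2 ≈ 1.4142*I)
3 - (S - 35)*(-5) = 3 - (I*√2 - 35)*(-5) = 3 - (-35 + I*√2)*(-5) = 3 - (175 - 5*I*√2) = 3 + (-175 + 5*I*√2) = -172 + 5*I*√2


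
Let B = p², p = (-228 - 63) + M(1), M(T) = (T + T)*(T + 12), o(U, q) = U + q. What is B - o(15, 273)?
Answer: 69937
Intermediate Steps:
M(T) = 2*T*(12 + T) (M(T) = (2*T)*(12 + T) = 2*T*(12 + T))
p = -265 (p = (-228 - 63) + 2*1*(12 + 1) = -291 + 2*1*13 = -291 + 26 = -265)
B = 70225 (B = (-265)² = 70225)
B - o(15, 273) = 70225 - (15 + 273) = 70225 - 1*288 = 70225 - 288 = 69937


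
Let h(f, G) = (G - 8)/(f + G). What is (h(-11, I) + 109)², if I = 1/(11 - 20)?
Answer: 120406729/10000 ≈ 12041.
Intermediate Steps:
I = -⅑ (I = 1/(-9) = -⅑ ≈ -0.11111)
h(f, G) = (-8 + G)/(G + f)
(h(-11, I) + 109)² = ((-8 - ⅑)/(-⅑ - 11) + 109)² = (-73/9/(-100/9) + 109)² = (-9/100*(-73/9) + 109)² = (73/100 + 109)² = (10973/100)² = 120406729/10000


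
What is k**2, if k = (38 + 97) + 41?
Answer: 30976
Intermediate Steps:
k = 176 (k = 135 + 41 = 176)
k**2 = 176**2 = 30976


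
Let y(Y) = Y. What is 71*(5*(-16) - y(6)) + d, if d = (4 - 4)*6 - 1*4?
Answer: -6110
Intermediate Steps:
d = -4 (d = 0*6 - 4 = 0 - 4 = -4)
71*(5*(-16) - y(6)) + d = 71*(5*(-16) - 1*6) - 4 = 71*(-80 - 6) - 4 = 71*(-86) - 4 = -6106 - 4 = -6110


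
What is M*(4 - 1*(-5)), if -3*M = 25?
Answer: -75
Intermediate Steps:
M = -25/3 (M = -1/3*25 = -25/3 ≈ -8.3333)
M*(4 - 1*(-5)) = -25*(4 - 1*(-5))/3 = -25*(4 + 5)/3 = -25/3*9 = -75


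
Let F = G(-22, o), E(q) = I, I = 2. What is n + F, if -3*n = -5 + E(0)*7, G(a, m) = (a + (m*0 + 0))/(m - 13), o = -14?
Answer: -59/27 ≈ -2.1852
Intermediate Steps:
E(q) = 2
G(a, m) = a/(-13 + m) (G(a, m) = (a + (0 + 0))/(-13 + m) = (a + 0)/(-13 + m) = a/(-13 + m))
F = 22/27 (F = -22/(-13 - 14) = -22/(-27) = -22*(-1/27) = 22/27 ≈ 0.81481)
n = -3 (n = -(-5 + 2*7)/3 = -(-5 + 14)/3 = -⅓*9 = -3)
n + F = -3 + 22/27 = -59/27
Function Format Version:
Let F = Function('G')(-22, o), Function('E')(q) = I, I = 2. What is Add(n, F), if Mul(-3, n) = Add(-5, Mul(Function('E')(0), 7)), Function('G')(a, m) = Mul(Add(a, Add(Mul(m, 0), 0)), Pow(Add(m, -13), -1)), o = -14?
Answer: Rational(-59, 27) ≈ -2.1852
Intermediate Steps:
Function('E')(q) = 2
Function('G')(a, m) = Mul(a, Pow(Add(-13, m), -1)) (Function('G')(a, m) = Mul(Add(a, Add(0, 0)), Pow(Add(-13, m), -1)) = Mul(Add(a, 0), Pow(Add(-13, m), -1)) = Mul(a, Pow(Add(-13, m), -1)))
F = Rational(22, 27) (F = Mul(-22, Pow(Add(-13, -14), -1)) = Mul(-22, Pow(-27, -1)) = Mul(-22, Rational(-1, 27)) = Rational(22, 27) ≈ 0.81481)
n = -3 (n = Mul(Rational(-1, 3), Add(-5, Mul(2, 7))) = Mul(Rational(-1, 3), Add(-5, 14)) = Mul(Rational(-1, 3), 9) = -3)
Add(n, F) = Add(-3, Rational(22, 27)) = Rational(-59, 27)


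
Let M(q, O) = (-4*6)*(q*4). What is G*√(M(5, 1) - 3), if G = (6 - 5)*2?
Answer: 2*I*√483 ≈ 43.955*I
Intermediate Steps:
M(q, O) = -96*q
G = 2 (G = 1*2 = 2)
G*√(M(5, 1) - 3) = 2*√(-96*5 - 3) = 2*√(-480 - 3) = 2*√(-483) = 2*(I*√483) = 2*I*√483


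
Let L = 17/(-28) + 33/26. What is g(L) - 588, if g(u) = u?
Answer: -213791/364 ≈ -587.34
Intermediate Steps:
L = 241/364 (L = 17*(-1/28) + 33*(1/26) = -17/28 + 33/26 = 241/364 ≈ 0.66209)
g(L) - 588 = 241/364 - 588 = -213791/364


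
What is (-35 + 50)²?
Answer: 225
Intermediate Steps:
(-35 + 50)² = 15² = 225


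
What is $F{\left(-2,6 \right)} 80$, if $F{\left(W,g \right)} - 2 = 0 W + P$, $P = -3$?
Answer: $-80$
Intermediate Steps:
$F{\left(W,g \right)} = -1$ ($F{\left(W,g \right)} = 2 - \left(3 + 0 W\right) = 2 + \left(0 - 3\right) = 2 - 3 = -1$)
$F{\left(-2,6 \right)} 80 = \left(-1\right) 80 = -80$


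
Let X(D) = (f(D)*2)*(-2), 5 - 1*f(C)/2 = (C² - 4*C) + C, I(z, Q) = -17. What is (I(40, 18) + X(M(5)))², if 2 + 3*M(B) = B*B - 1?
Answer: 3150625/81 ≈ 38897.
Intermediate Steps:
M(B) = -1 + B²/3 (M(B) = -⅔ + (B*B - 1)/3 = -⅔ + (B² - 1)/3 = -⅔ + (-1 + B²)/3 = -⅔ + (-⅓ + B²/3) = -1 + B²/3)
f(C) = 10 - 2*C² + 6*C (f(C) = 10 - 2*((C² - 4*C) + C) = 10 - 2*(C² - 3*C) = 10 + (-2*C² + 6*C) = 10 - 2*C² + 6*C)
X(D) = -40 - 24*D + 8*D² (X(D) = ((10 - 2*D² + 6*D)*2)*(-2) = (20 - 4*D² + 12*D)*(-2) = -40 - 24*D + 8*D²)
(I(40, 18) + X(M(5)))² = (-17 + (-40 - 24*(-1 + (⅓)*5²) + 8*(-1 + (⅓)*5²)²))² = (-17 + (-40 - 24*(-1 + (⅓)*25) + 8*(-1 + (⅓)*25)²))² = (-17 + (-40 - 24*(-1 + 25/3) + 8*(-1 + 25/3)²))² = (-17 + (-40 - 24*22/3 + 8*(22/3)²))² = (-17 + (-40 - 176 + 8*(484/9)))² = (-17 + (-40 - 176 + 3872/9))² = (-17 + 1928/9)² = (1775/9)² = 3150625/81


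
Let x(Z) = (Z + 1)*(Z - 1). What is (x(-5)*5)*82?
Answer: 9840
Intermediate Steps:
x(Z) = (1 + Z)*(-1 + Z)
(x(-5)*5)*82 = ((-1 + (-5)²)*5)*82 = ((-1 + 25)*5)*82 = (24*5)*82 = 120*82 = 9840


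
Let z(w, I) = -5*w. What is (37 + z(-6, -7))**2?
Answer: 4489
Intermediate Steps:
(37 + z(-6, -7))**2 = (37 - 5*(-6))**2 = (37 + 30)**2 = 67**2 = 4489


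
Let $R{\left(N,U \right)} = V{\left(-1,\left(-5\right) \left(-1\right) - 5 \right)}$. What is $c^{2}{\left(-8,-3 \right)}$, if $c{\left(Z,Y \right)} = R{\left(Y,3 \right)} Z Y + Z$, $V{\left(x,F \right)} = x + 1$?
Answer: $64$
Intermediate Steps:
$V{\left(x,F \right)} = 1 + x$
$R{\left(N,U \right)} = 0$ ($R{\left(N,U \right)} = 1 - 1 = 0$)
$c{\left(Z,Y \right)} = Z$ ($c{\left(Z,Y \right)} = 0 Z Y + Z = 0 Y + Z = 0 + Z = Z$)
$c^{2}{\left(-8,-3 \right)} = \left(-8\right)^{2} = 64$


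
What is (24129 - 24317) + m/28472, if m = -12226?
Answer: -2682481/14236 ≈ -188.43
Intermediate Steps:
(24129 - 24317) + m/28472 = (24129 - 24317) - 12226/28472 = -188 - 12226*1/28472 = -188 - 6113/14236 = -2682481/14236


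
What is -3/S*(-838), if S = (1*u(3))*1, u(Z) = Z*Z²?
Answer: 838/9 ≈ 93.111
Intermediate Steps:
u(Z) = Z³
S = 27 (S = (1*3³)*1 = (1*27)*1 = 27*1 = 27)
-3/S*(-838) = -3/27*(-838) = -3*1/27*(-838) = -⅑*(-838) = 838/9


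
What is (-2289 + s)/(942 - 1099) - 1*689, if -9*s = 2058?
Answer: -316966/471 ≈ -672.96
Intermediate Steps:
s = -686/3 (s = -1/9*2058 = -686/3 ≈ -228.67)
(-2289 + s)/(942 - 1099) - 1*689 = (-2289 - 686/3)/(942 - 1099) - 1*689 = -7553/3/(-157) - 689 = -7553/3*(-1/157) - 689 = 7553/471 - 689 = -316966/471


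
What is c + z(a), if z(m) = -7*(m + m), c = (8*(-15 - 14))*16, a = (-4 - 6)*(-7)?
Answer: -4692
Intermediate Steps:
a = 70 (a = -10*(-7) = 70)
c = -3712 (c = (8*(-29))*16 = -232*16 = -3712)
z(m) = -14*m
c + z(a) = -3712 - 14*70 = -3712 - 980 = -4692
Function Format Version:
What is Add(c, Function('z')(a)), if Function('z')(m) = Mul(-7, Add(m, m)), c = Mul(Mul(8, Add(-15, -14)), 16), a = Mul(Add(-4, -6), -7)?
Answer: -4692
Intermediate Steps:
a = 70 (a = Mul(-10, -7) = 70)
c = -3712 (c = Mul(Mul(8, -29), 16) = Mul(-232, 16) = -3712)
Function('z')(m) = Mul(-14, m) (Function('z')(m) = Mul(-7, Mul(2, m)) = Mul(-14, m))
Add(c, Function('z')(a)) = Add(-3712, Mul(-14, 70)) = Add(-3712, -980) = -4692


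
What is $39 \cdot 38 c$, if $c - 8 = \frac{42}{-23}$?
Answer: $\frac{210444}{23} \approx 9149.7$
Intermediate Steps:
$c = \frac{142}{23}$ ($c = 8 + \frac{42}{-23} = 8 + 42 \left(- \frac{1}{23}\right) = 8 - \frac{42}{23} = \frac{142}{23} \approx 6.1739$)
$39 \cdot 38 c = 39 \cdot 38 \cdot \frac{142}{23} = 1482 \cdot \frac{142}{23} = \frac{210444}{23}$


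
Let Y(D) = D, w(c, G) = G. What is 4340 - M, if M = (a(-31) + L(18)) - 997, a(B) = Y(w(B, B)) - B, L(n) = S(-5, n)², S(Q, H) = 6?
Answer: 5301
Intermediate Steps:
L(n) = 36 (L(n) = 6² = 36)
a(B) = 0 (a(B) = B - B = 0)
M = -961 (M = (0 + 36) - 997 = 36 - 997 = -961)
4340 - M = 4340 - 1*(-961) = 4340 + 961 = 5301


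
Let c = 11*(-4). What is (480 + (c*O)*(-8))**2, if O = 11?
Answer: 18939904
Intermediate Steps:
c = -44
(480 + (c*O)*(-8))**2 = (480 - 44*11*(-8))**2 = (480 - 484*(-8))**2 = (480 + 3872)**2 = 4352**2 = 18939904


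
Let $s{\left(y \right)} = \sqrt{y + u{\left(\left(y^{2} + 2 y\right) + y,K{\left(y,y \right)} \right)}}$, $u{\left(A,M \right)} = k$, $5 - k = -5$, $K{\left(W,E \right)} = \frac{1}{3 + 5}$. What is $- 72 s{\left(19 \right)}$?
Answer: $- 72 \sqrt{29} \approx -387.73$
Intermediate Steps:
$K{\left(W,E \right)} = \frac{1}{8}$
$k = 10$ ($k = 5 - -5 = 5 + 5 = 10$)
$u{\left(A,M \right)} = 10$
$s{\left(y \right)} = \sqrt{10 + y}$ ($s{\left(y \right)} = \sqrt{y + 10} = \sqrt{10 + y}$)
$- 72 s{\left(19 \right)} = - 72 \sqrt{10 + 19} = - 72 \sqrt{29}$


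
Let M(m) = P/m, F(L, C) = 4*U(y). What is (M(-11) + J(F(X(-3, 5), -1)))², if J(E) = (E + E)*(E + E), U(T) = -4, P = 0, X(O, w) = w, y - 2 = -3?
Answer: 1048576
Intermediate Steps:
y = -1 (y = 2 - 3 = -1)
F(L, C) = -16 (F(L, C) = 4*(-4) = -16)
M(m) = 0 (M(m) = 0/m = 0)
J(E) = 4*E² (J(E) = (2*E)*(2*E) = 4*E²)
(M(-11) + J(F(X(-3, 5), -1)))² = (0 + 4*(-16)²)² = (0 + 4*256)² = (0 + 1024)² = 1024² = 1048576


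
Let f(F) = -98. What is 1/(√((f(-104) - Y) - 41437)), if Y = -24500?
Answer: -I*√17035/17035 ≈ -0.0076618*I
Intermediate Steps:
1/(√((f(-104) - Y) - 41437)) = 1/(√((-98 - 1*(-24500)) - 41437)) = 1/(√((-98 + 24500) - 41437)) = 1/(√(24402 - 41437)) = 1/(√(-17035)) = 1/(I*√17035) = -I*√17035/17035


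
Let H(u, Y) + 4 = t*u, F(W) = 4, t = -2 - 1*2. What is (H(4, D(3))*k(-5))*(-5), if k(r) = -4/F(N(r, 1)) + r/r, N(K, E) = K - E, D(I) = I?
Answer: 0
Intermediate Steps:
t = -4 (t = -2 - 2 = -4)
H(u, Y) = -4 - 4*u
k(r) = 0 (k(r) = -4/4 + r/r = -4*¼ + 1 = -1 + 1 = 0)
(H(4, D(3))*k(-5))*(-5) = ((-4 - 4*4)*0)*(-5) = ((-4 - 16)*0)*(-5) = -20*0*(-5) = 0*(-5) = 0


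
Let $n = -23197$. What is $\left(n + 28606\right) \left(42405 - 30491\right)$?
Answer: $64442826$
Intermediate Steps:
$\left(n + 28606\right) \left(42405 - 30491\right) = \left(-23197 + 28606\right) \left(42405 - 30491\right) = 5409 \cdot 11914 = 64442826$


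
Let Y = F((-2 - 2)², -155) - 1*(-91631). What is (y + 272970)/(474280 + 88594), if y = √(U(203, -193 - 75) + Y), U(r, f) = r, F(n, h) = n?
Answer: 136485/281437 + 5*√3674/562874 ≈ 0.48550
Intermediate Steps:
Y = 91647 (Y = (-2 - 2)² - 1*(-91631) = (-4)² + 91631 = 16 + 91631 = 91647)
y = 5*√3674 (y = √(203 + 91647) = √91850 = 5*√3674 ≈ 303.07)
(y + 272970)/(474280 + 88594) = (5*√3674 + 272970)/(474280 + 88594) = (272970 + 5*√3674)/562874 = (272970 + 5*√3674)*(1/562874) = 136485/281437 + 5*√3674/562874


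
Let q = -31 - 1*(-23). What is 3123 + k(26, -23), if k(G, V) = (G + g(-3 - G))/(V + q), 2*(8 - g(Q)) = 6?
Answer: 3122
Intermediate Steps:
g(Q) = 5 (g(Q) = 8 - 1/2*6 = 8 - 3 = 5)
q = -8 (q = -31 + 23 = -8)
k(G, V) = (5 + G)/(-8 + V) (k(G, V) = (G + 5)/(V - 8) = (5 + G)/(-8 + V))
3123 + k(26, -23) = 3123 + (5 + 26)/(-8 - 23) = 3123 + 31/(-31) = 3123 - 1/31*31 = 3123 - 1 = 3122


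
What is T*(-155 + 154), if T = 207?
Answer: -207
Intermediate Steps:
T*(-155 + 154) = 207*(-155 + 154) = 207*(-1) = -207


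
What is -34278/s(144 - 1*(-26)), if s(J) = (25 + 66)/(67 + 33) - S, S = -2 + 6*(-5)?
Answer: -1142600/1097 ≈ -1041.6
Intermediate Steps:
S = -32 (S = -2 - 30 = -32)
s(J) = 3291/100 (s(J) = (25 + 66)/(67 + 33) - 1*(-32) = 91/100 + 32 = 3291/100)
-34278/s(144 - 1*(-26)) = -34278/3291/100 = -34278*100/3291 = -1142600/1097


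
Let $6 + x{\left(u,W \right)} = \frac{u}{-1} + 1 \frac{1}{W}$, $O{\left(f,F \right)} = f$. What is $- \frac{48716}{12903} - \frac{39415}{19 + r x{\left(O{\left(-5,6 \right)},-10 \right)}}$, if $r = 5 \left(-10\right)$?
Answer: $- \frac{512176729}{954822} \approx -536.41$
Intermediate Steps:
$r = -50$
$x{\left(u,W \right)} = -6 + \frac{1}{W} - u$ ($x{\left(u,W \right)} = -6 + \left(\frac{u}{-1} + 1 \frac{1}{W}\right) = -6 + \left(u \left(-1\right) + \frac{1}{W}\right) = -6 - \left(u - \frac{1}{W}\right) = -6 + \frac{1}{W} - u$)
$- \frac{48716}{12903} - \frac{39415}{19 + r x{\left(O{\left(-5,6 \right)},-10 \right)}} = - \frac{48716}{12903} - \frac{39415}{19 - 50 \left(-6 + \frac{1}{-10} - -5\right)} = \left(-48716\right) \frac{1}{12903} - \frac{39415}{19 - 50 \left(-6 - \frac{1}{10} + 5\right)} = - \frac{48716}{12903} - \frac{39415}{19 - -55} = - \frac{48716}{12903} - \frac{39415}{19 + 55} = - \frac{48716}{12903} - \frac{39415}{74} = - \frac{512176729}{954822}$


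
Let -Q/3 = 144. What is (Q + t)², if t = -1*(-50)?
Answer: 145924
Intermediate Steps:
Q = -432 (Q = -3*144 = -432)
t = 50
(Q + t)² = (-432 + 50)² = (-382)² = 145924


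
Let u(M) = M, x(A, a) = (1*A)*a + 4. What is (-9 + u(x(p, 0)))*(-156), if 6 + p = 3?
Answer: 780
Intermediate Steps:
p = -3 (p = -6 + 3 = -3)
x(A, a) = 4 + A*a (x(A, a) = A*a + 4 = 4 + A*a)
(-9 + u(x(p, 0)))*(-156) = (-9 + (4 - 3*0))*(-156) = (-9 + (4 + 0))*(-156) = (-9 + 4)*(-156) = -5*(-156) = 780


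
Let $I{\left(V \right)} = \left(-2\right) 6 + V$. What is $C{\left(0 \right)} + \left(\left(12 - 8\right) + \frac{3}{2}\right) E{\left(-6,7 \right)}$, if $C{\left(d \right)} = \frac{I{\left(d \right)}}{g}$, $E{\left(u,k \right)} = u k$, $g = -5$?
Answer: $- \frac{1143}{5} \approx -228.6$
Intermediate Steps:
$I{\left(V \right)} = -12 + V$
$E{\left(u,k \right)} = k u$
$C{\left(d \right)} = \frac{12}{5} - \frac{d}{5}$ ($C{\left(d \right)} = \frac{-12 + d}{-5} = \left(-12 + d\right) \left(- \frac{1}{5}\right) = \frac{12}{5} - \frac{d}{5}$)
$C{\left(0 \right)} + \left(\left(12 - 8\right) + \frac{3}{2}\right) E{\left(-6,7 \right)} = \left(\frac{12}{5} - 0\right) + \left(\left(12 - 8\right) + \frac{3}{2}\right) 7 \left(-6\right) = \left(\frac{12}{5} + 0\right) + \left(4 + 3 \cdot \frac{1}{2}\right) \left(-42\right) = \frac{12}{5} + \left(4 + \frac{3}{2}\right) \left(-42\right) = \frac{12}{5} + \frac{11}{2} \left(-42\right) = \frac{12}{5} - 231 = - \frac{1143}{5}$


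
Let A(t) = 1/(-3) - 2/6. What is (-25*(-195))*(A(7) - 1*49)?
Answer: -242125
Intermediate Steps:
A(t) = -⅔ (A(t) = 1*(-⅓) - 2*⅙ = -⅓ - ⅓ = -⅔)
(-25*(-195))*(A(7) - 1*49) = (-25*(-195))*(-⅔ - 1*49) = 4875*(-⅔ - 49) = 4875*(-149/3) = -242125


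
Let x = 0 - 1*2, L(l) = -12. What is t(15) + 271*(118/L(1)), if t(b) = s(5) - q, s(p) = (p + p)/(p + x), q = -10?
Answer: -5303/2 ≈ -2651.5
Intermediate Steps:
x = -2 (x = 0 - 2 = -2)
s(p) = 2*p/(-2 + p) (s(p) = (p + p)/(p - 2) = (2*p)/(-2 + p) = 2*p/(-2 + p))
t(b) = 40/3 (t(b) = 2*5/(-2 + 5) - 1*(-10) = 2*5/3 + 10 = 2*5*(⅓) + 10 = 10/3 + 10 = 40/3)
t(15) + 271*(118/L(1)) = 40/3 + 271*(118/(-12)) = 40/3 + 271*(118*(-1/12)) = 40/3 + 271*(-59/6) = 40/3 - 15989/6 = -5303/2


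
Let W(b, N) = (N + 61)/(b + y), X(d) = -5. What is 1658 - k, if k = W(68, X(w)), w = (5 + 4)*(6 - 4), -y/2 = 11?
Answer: 38106/23 ≈ 1656.8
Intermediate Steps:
y = -22 (y = -2*11 = -22)
w = 18 (w = 9*2 = 18)
W(b, N) = (61 + N)/(-22 + b) (W(b, N) = (N + 61)/(b - 22) = (61 + N)/(-22 + b))
k = 28/23 (k = (61 - 5)/(-22 + 68) = 56/46 = (1/46)*56 = 28/23 ≈ 1.2174)
1658 - k = 1658 - 1*28/23 = 1658 - 28/23 = 38106/23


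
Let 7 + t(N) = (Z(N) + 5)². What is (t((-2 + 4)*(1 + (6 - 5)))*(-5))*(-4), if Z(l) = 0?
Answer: 360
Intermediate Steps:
t(N) = 18 (t(N) = -7 + (0 + 5)² = -7 + 5² = -7 + 25 = 18)
(t((-2 + 4)*(1 + (6 - 5)))*(-5))*(-4) = (18*(-5))*(-4) = -90*(-4) = 360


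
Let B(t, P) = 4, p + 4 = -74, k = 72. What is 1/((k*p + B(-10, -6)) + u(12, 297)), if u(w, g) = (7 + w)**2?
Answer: -1/5251 ≈ -0.00019044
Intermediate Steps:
p = -78 (p = -4 - 74 = -78)
1/((k*p + B(-10, -6)) + u(12, 297)) = 1/((72*(-78) + 4) + (7 + 12)**2) = 1/((-5616 + 4) + 19**2) = 1/(-5612 + 361) = 1/(-5251) = -1/5251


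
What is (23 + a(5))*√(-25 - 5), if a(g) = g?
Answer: 28*I*√30 ≈ 153.36*I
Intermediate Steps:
(23 + a(5))*√(-25 - 5) = (23 + 5)*√(-25 - 5) = 28*√(-30) = 28*(I*√30) = 28*I*√30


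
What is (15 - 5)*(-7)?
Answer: -70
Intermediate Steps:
(15 - 5)*(-7) = 10*(-7) = -70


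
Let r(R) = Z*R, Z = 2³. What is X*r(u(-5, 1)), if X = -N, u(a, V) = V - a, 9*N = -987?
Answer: 5264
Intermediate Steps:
N = -329/3 (N = (⅑)*(-987) = -329/3 ≈ -109.67)
Z = 8
X = 329/3 (X = -1*(-329/3) = 329/3 ≈ 109.67)
r(R) = 8*R
X*r(u(-5, 1)) = 329*(8*(1 - 1*(-5)))/3 = 329*(8*(1 + 5))/3 = 329*(8*6)/3 = (329/3)*48 = 5264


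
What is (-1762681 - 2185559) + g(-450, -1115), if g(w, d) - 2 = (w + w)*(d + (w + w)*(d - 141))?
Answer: -1020304738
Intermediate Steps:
g(w, d) = 2 + 2*w*(d + 2*w*(-141 + d)) (g(w, d) = 2 + (w + w)*(d + (w + w)*(d - 141)) = 2 + (2*w)*(d + (2*w)*(-141 + d)) = 2 + (2*w)*(d + 2*w*(-141 + d)) = 2 + 2*w*(d + 2*w*(-141 + d)))
(-1762681 - 2185559) + g(-450, -1115) = (-1762681 - 2185559) + (2 - 564*(-450)**2 + 2*(-1115)*(-450) + 4*(-1115)*(-450)**2) = -3948240 + (2 - 564*202500 + 1003500 + 4*(-1115)*202500) = -3948240 + (2 - 114210000 + 1003500 - 903150000) = -3948240 - 1016356498 = -1020304738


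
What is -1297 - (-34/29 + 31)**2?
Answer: -1839002/841 ≈ -2186.7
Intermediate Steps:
-1297 - (-34/29 + 31)**2 = -1297 - (865/29)**2 = -1297 - 1*748225/841 = -1297 - 748225/841 = -1839002/841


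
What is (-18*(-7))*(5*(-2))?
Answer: -1260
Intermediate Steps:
(-18*(-7))*(5*(-2)) = 126*(-10) = -1260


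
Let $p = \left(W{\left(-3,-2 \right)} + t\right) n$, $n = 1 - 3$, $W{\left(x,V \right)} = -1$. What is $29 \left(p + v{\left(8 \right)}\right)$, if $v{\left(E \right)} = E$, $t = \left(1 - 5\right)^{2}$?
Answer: $-638$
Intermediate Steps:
$t = 16$ ($t = \left(-4\right)^{2} = 16$)
$n = -2$
$p = -30$ ($p = \left(-1 + 16\right) \left(-2\right) = 15 \left(-2\right) = -30$)
$29 \left(p + v{\left(8 \right)}\right) = 29 \left(-30 + 8\right) = 29 \left(-22\right) = -638$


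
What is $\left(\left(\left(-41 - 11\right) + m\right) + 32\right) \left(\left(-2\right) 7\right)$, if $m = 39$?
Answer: $-266$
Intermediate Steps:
$\left(\left(\left(-41 - 11\right) + m\right) + 32\right) \left(\left(-2\right) 7\right) = \left(\left(\left(-41 - 11\right) + 39\right) + 32\right) \left(\left(-2\right) 7\right) = \left(\left(-52 + 39\right) + 32\right) \left(-14\right) = \left(-13 + 32\right) \left(-14\right) = 19 \left(-14\right) = -266$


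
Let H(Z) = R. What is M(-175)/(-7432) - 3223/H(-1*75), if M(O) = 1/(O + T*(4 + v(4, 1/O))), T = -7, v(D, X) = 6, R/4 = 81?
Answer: -1467141749/147488040 ≈ -9.9475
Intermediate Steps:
R = 324 (R = 4*81 = 324)
H(Z) = 324
M(O) = 1/(-70 + O) (M(O) = 1/(O - 7*(4 + 6)) = 1/(O - 7*10) = 1/(O - 70) = 1/(-70 + O))
M(-175)/(-7432) - 3223/H(-1*75) = 1/(-70 - 175*(-7432)) - 3223/324 = -1/7432/(-245) - 3223*1/324 = -1/245*(-1/7432) - 3223/324 = 1/1820840 - 3223/324 = -1467141749/147488040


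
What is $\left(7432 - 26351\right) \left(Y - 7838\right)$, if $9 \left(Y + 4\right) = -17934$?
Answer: $\frac{558186176}{3} \approx 1.8606 \cdot 10^{8}$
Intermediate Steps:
$Y = - \frac{5990}{3}$ ($Y = -4 + \frac{1}{9} \left(-17934\right) = -4 - \frac{5978}{3} = - \frac{5990}{3} \approx -1996.7$)
$\left(7432 - 26351\right) \left(Y - 7838\right) = \left(7432 - 26351\right) \left(- \frac{5990}{3} - 7838\right) = \left(-18919\right) \left(- \frac{29504}{3}\right) = \frac{558186176}{3}$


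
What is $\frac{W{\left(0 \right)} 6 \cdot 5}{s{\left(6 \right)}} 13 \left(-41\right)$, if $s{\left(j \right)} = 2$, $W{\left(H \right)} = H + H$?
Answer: $0$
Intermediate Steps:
$W{\left(H \right)} = 2 H$
$\frac{W{\left(0 \right)} 6 \cdot 5}{s{\left(6 \right)}} 13 \left(-41\right) = \frac{2 \cdot 0 \cdot 6 \cdot 5}{2} \cdot 13 \left(-41\right) = 0 \cdot 6 \cdot 5 \cdot \frac{1}{2} \cdot 13 \left(-41\right) = 0 \cdot 5 \cdot \frac{1}{2} \cdot 13 \left(-41\right) = 0 \cdot \frac{1}{2} \cdot 13 \left(-41\right) = 0 \cdot 13 \left(-41\right) = 0 \left(-41\right) = 0$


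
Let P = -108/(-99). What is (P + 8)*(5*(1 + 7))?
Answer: 4000/11 ≈ 363.64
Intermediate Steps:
P = 12/11 (P = -108*(-1/99) = 12/11 ≈ 1.0909)
(P + 8)*(5*(1 + 7)) = (12/11 + 8)*(5*(1 + 7)) = 100*(5*8)/11 = (100/11)*40 = 4000/11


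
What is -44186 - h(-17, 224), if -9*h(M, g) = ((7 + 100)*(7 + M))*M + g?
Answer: -42140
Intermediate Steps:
h(M, g) = -g/9 - M*(749 + 107*M)/9 (h(M, g) = -(((7 + 100)*(7 + M))*M + g)/9 = -((107*(7 + M))*M + g)/9 = -((749 + 107*M)*M + g)/9 = -(M*(749 + 107*M) + g)/9 = -(g + M*(749 + 107*M))/9 = -g/9 - M*(749 + 107*M)/9)
-44186 - h(-17, 224) = -44186 - (-749/9*(-17) - 107/9*(-17)² - ⅑*224) = -44186 - (12733/9 - 107/9*289 - 224/9) = -44186 - (12733/9 - 30923/9 - 224/9) = -44186 - 1*(-2046) = -44186 + 2046 = -42140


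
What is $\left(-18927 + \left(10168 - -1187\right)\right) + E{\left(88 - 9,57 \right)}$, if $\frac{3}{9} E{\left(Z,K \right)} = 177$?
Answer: $-7041$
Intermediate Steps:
$E{\left(Z,K \right)} = 531$ ($E{\left(Z,K \right)} = 3 \cdot 177 = 531$)
$\left(-18927 + \left(10168 - -1187\right)\right) + E{\left(88 - 9,57 \right)} = \left(-18927 + \left(10168 - -1187\right)\right) + 531 = \left(-18927 + \left(10168 + 1187\right)\right) + 531 = \left(-18927 + 11355\right) + 531 = -7572 + 531 = -7041$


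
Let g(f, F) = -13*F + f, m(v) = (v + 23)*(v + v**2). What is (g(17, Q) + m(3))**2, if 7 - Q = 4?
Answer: 84100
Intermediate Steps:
Q = 3 (Q = 7 - 1*4 = 7 - 4 = 3)
m(v) = (23 + v)*(v + v**2)
g(f, F) = f - 13*F
(g(17, Q) + m(3))**2 = ((17 - 13*3) + 3*(23 + 3**2 + 24*3))**2 = ((17 - 39) + 3*(23 + 9 + 72))**2 = (-22 + 3*104)**2 = (-22 + 312)**2 = 290**2 = 84100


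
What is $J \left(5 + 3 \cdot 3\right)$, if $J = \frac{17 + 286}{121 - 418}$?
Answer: $- \frac{1414}{99} \approx -14.283$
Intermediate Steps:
$J = - \frac{101}{99}$ ($J = \frac{303}{-297} = 303 \left(- \frac{1}{297}\right) = - \frac{101}{99} \approx -1.0202$)
$J \left(5 + 3 \cdot 3\right) = - \frac{101 \left(5 + 3 \cdot 3\right)}{99} = - \frac{101 \left(5 + 9\right)}{99} = \left(- \frac{101}{99}\right) 14 = - \frac{1414}{99}$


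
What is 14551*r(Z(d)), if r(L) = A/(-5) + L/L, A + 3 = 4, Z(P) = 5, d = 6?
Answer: 58204/5 ≈ 11641.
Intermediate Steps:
A = 1 (A = -3 + 4 = 1)
r(L) = 4/5 (r(L) = 1/(-5) + L/L = 1*(-1/5) + 1 = -1/5 + 1 = 4/5)
14551*r(Z(d)) = 14551*(4/5) = 58204/5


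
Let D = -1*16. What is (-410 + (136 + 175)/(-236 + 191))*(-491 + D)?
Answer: 3170609/15 ≈ 2.1137e+5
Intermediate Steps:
D = -16
(-410 + (136 + 175)/(-236 + 191))*(-491 + D) = (-410 + (136 + 175)/(-236 + 191))*(-491 - 16) = (-410 + 311/(-45))*(-507) = (-410 + 311*(-1/45))*(-507) = (-410 - 311/45)*(-507) = -18761/45*(-507) = 3170609/15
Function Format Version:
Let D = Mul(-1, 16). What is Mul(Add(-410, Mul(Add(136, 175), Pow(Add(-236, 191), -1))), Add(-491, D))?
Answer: Rational(3170609, 15) ≈ 2.1137e+5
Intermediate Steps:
D = -16
Mul(Add(-410, Mul(Add(136, 175), Pow(Add(-236, 191), -1))), Add(-491, D)) = Mul(Add(-410, Mul(Add(136, 175), Pow(Add(-236, 191), -1))), Add(-491, -16)) = Mul(Add(-410, Mul(311, Pow(-45, -1))), -507) = Mul(Add(-410, Mul(311, Rational(-1, 45))), -507) = Mul(Add(-410, Rational(-311, 45)), -507) = Mul(Rational(-18761, 45), -507) = Rational(3170609, 15)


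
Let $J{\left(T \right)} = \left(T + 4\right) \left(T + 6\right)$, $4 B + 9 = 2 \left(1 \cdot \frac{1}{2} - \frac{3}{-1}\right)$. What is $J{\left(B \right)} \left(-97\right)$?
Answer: $- \frac{7469}{4} \approx -1867.3$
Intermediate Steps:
$B = - \frac{1}{2}$ ($B = - \frac{9}{4} + \frac{2 \left(1 \cdot \frac{1}{2} - \frac{3}{-1}\right)}{4} = - \frac{9}{4} + \frac{2 \left(1 \cdot \frac{1}{2} - -3\right)}{4} = - \frac{9}{4} + \frac{2 \left(\frac{1}{2} + 3\right)}{4} = - \frac{9}{4} + \frac{2 \cdot \frac{7}{2}}{4} = - \frac{9}{4} + \frac{1}{4} \cdot 7 = - \frac{9}{4} + \frac{7}{4} = - \frac{1}{2} \approx -0.5$)
$J{\left(T \right)} = \left(4 + T\right) \left(6 + T\right)$
$J{\left(B \right)} \left(-97\right) = \left(24 + \left(- \frac{1}{2}\right)^{2} + 10 \left(- \frac{1}{2}\right)\right) \left(-97\right) = \left(24 + \frac{1}{4} - 5\right) \left(-97\right) = \frac{77}{4} \left(-97\right) = - \frac{7469}{4}$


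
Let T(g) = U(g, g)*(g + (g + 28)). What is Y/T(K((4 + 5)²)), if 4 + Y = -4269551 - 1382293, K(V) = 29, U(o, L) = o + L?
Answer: -1412962/1247 ≈ -1133.1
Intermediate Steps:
U(o, L) = L + o
T(g) = 2*g*(28 + 2*g) (T(g) = (g + g)*(g + (g + 28)) = (2*g)*(g + (28 + g)) = (2*g)*(28 + 2*g) = 2*g*(28 + 2*g))
Y = -5651848 (Y = -4 + (-4269551 - 1382293) = -4 - 5651844 = -5651848)
Y/T(K((4 + 5)²)) = -5651848*1/(116*(14 + 29)) = -5651848/(4*29*43) = -5651848/4988 = -5651848*1/4988 = -1412962/1247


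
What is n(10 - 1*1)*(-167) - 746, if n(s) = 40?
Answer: -7426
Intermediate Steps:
n(10 - 1*1)*(-167) - 746 = 40*(-167) - 746 = -6680 - 746 = -7426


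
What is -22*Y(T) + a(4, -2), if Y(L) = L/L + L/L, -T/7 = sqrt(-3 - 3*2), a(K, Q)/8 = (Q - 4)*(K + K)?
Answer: -428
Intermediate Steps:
a(K, Q) = 16*K*(-4 + Q) (a(K, Q) = 8*((Q - 4)*(K + K)) = 8*((-4 + Q)*(2*K)) = 8*(2*K*(-4 + Q)) = 16*K*(-4 + Q))
T = -21*I (T = -7*sqrt(-3 - 3*2) = -7*sqrt(-3 - 6) = -21*I ≈ -21.0*I)
Y(L) = 2 (Y(L) = 1 + 1 = 2)
-22*Y(T) + a(4, -2) = -22*2 + 16*4*(-4 - 2) = -44 + 16*4*(-6) = -44 - 384 = -428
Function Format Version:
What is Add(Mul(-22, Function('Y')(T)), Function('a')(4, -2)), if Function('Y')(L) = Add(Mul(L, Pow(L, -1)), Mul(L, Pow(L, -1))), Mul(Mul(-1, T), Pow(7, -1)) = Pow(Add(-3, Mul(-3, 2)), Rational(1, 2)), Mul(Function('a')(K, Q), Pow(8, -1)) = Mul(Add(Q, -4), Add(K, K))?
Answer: -428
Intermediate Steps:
Function('a')(K, Q) = Mul(16, K, Add(-4, Q)) (Function('a')(K, Q) = Mul(8, Mul(Add(Q, -4), Add(K, K))) = Mul(8, Mul(Add(-4, Q), Mul(2, K))) = Mul(8, Mul(2, K, Add(-4, Q))) = Mul(16, K, Add(-4, Q)))
T = Mul(-21, I) (T = Mul(-7, Pow(Add(-3, Mul(-3, 2)), Rational(1, 2))) = Mul(-7, Pow(Add(-3, -6), Rational(1, 2))) = Mul(-7, Pow(-9, Rational(1, 2))) = Mul(-7, Mul(3, I)) = Mul(-21, I) ≈ Mul(-21.000, I))
Function('Y')(L) = 2 (Function('Y')(L) = Add(1, 1) = 2)
Add(Mul(-22, Function('Y')(T)), Function('a')(4, -2)) = Add(Mul(-22, 2), Mul(16, 4, Add(-4, -2))) = Add(-44, Mul(16, 4, -6)) = Add(-44, -384) = -428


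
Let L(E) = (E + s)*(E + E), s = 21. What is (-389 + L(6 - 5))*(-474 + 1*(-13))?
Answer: 168015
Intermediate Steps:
L(E) = 2*E*(21 + E) (L(E) = (E + 21)*(E + E) = (21 + E)*(2*E) = 2*E*(21 + E))
(-389 + L(6 - 5))*(-474 + 1*(-13)) = (-389 + 2*(6 - 5)*(21 + (6 - 5)))*(-474 + 1*(-13)) = (-389 + 2*1*(21 + 1))*(-474 - 13) = (-389 + 2*1*22)*(-487) = (-389 + 44)*(-487) = -345*(-487) = 168015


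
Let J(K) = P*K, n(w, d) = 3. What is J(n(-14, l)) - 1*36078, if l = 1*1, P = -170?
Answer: -36588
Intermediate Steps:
l = 1
J(K) = -170*K
J(n(-14, l)) - 1*36078 = -170*3 - 1*36078 = -510 - 36078 = -36588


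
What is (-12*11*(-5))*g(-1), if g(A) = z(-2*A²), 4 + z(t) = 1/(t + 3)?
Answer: -1980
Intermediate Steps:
z(t) = -4 + 1/(3 + t) (z(t) = -4 + 1/(t + 3) = -4 + 1/(3 + t))
g(A) = (-11 + 8*A²)/(3 - 2*A²) (g(A) = (-11 - (-8)*A²)/(3 - 2*A²) = (-11 + 8*A²)/(3 - 2*A²))
(-12*11*(-5))*g(-1) = (-12*11*(-5))*((11 - 8*(-1)²)/(-3 + 2*(-1)²)) = (-132*(-5))*((11 - 8*1)/(-3 + 2*1)) = 660*((11 - 8)/(-3 + 2)) = 660*(3/(-1)) = 660*(-1*3) = 660*(-3) = -1980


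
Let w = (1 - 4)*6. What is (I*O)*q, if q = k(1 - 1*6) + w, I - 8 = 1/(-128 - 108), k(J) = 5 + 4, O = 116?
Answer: -492507/59 ≈ -8347.6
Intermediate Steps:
k(J) = 9
I = 1887/236 (I = 8 + 1/(-128 - 108) = 8 + 1/(-236) = 8 - 1/236 = 1887/236 ≈ 7.9958)
w = -18 (w = -3*6 = -18)
q = -9 (q = 9 - 18 = -9)
(I*O)*q = ((1887/236)*116)*(-9) = (54723/59)*(-9) = -492507/59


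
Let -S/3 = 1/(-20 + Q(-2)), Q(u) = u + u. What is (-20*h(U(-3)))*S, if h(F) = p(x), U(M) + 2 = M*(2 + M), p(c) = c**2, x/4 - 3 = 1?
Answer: -640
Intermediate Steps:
x = 16 (x = 12 + 4*1 = 12 + 4 = 16)
Q(u) = 2*u
S = 1/8 (S = -3/(-20 + 2*(-2)) = -3/(-20 - 4) = -3/(-24) = -3*(-1/24) = 1/8 ≈ 0.12500)
U(M) = -2 + M*(2 + M)
h(F) = 256 (h(F) = 16**2 = 256)
(-20*h(U(-3)))*S = -20*256*(1/8) = -5120*1/8 = -640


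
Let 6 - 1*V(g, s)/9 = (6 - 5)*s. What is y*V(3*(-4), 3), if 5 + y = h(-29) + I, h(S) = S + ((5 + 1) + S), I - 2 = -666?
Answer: -19467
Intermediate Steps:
I = -664 (I = 2 - 666 = -664)
h(S) = 6 + 2*S (h(S) = S + (6 + S) = 6 + 2*S)
V(g, s) = 54 - 9*s (V(g, s) = 54 - 9*(6 - 5)*s = 54 - 9*s)
y = -721 (y = -5 + ((6 + 2*(-29)) - 664) = -5 + ((6 - 58) - 664) = -5 + (-52 - 664) = -5 - 716 = -721)
y*V(3*(-4), 3) = -721*(54 - 9*3) = -721*(54 - 27) = -721*27 = -19467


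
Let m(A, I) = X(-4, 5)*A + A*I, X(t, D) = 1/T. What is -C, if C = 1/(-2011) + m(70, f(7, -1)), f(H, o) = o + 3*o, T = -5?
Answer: 591235/2011 ≈ 294.00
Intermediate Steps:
f(H, o) = 4*o
X(t, D) = -1/5 (X(t, D) = 1/(-5) = -1/5)
m(A, I) = -A/5 + A*I
C = -591235/2011 (C = 1/(-2011) + 70*(-1/5 + 4*(-1)) = -1/2011 + 70*(-1/5 - 4) = -1/2011 + 70*(-21/5) = -1/2011 - 294 = -591235/2011 ≈ -294.00)
-C = -1*(-591235/2011) = 591235/2011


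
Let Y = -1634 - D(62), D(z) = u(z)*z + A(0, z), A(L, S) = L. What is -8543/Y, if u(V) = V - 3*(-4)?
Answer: 8543/6222 ≈ 1.3730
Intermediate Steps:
u(V) = 12 + V (u(V) = V + 12 = 12 + V)
D(z) = z*(12 + z) (D(z) = (12 + z)*z + 0 = z*(12 + z) + 0 = z*(12 + z))
Y = -6222 (Y = -1634 - 62*(12 + 62) = -1634 - 62*74 = -1634 - 1*4588 = -1634 - 4588 = -6222)
-8543/Y = -8543/(-6222) = -8543*(-1/6222) = 8543/6222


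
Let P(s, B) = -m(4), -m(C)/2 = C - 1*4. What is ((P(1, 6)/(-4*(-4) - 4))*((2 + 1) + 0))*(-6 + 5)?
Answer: 0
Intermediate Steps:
m(C) = 8 - 2*C (m(C) = -2*(C - 1*4) = -2*(C - 4) = -2*(-4 + C) = 8 - 2*C)
P(s, B) = 0 (P(s, B) = -(8 - 2*4) = -(8 - 8) = -1*0 = 0)
((P(1, 6)/(-4*(-4) - 4))*((2 + 1) + 0))*(-6 + 5) = ((0/(-4*(-4) - 4))*((2 + 1) + 0))*(-6 + 5) = ((0/(16 - 4))*(3 + 0))*(-1) = ((0/12)*3)*(-1) = ((0*(1/12))*3)*(-1) = (0*3)*(-1) = 0*(-1) = 0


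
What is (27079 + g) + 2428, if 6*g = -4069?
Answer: 172973/6 ≈ 28829.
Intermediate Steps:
g = -4069/6 (g = (1/6)*(-4069) = -4069/6 ≈ -678.17)
(27079 + g) + 2428 = (27079 - 4069/6) + 2428 = 158405/6 + 2428 = 172973/6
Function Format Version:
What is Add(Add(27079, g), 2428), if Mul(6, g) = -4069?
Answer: Rational(172973, 6) ≈ 28829.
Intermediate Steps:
g = Rational(-4069, 6) (g = Mul(Rational(1, 6), -4069) = Rational(-4069, 6) ≈ -678.17)
Add(Add(27079, g), 2428) = Add(Add(27079, Rational(-4069, 6)), 2428) = Add(Rational(158405, 6), 2428) = Rational(172973, 6)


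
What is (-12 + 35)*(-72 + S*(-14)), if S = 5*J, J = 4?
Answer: -8096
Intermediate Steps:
S = 20 (S = 5*4 = 20)
(-12 + 35)*(-72 + S*(-14)) = (-12 + 35)*(-72 + 20*(-14)) = 23*(-72 - 280) = 23*(-352) = -8096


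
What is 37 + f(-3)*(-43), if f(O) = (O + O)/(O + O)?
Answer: -6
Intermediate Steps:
f(O) = 1 (f(O) = (2*O)/((2*O)) = (2*O)*(1/(2*O)) = 1)
37 + f(-3)*(-43) = 37 + 1*(-43) = 37 - 43 = -6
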